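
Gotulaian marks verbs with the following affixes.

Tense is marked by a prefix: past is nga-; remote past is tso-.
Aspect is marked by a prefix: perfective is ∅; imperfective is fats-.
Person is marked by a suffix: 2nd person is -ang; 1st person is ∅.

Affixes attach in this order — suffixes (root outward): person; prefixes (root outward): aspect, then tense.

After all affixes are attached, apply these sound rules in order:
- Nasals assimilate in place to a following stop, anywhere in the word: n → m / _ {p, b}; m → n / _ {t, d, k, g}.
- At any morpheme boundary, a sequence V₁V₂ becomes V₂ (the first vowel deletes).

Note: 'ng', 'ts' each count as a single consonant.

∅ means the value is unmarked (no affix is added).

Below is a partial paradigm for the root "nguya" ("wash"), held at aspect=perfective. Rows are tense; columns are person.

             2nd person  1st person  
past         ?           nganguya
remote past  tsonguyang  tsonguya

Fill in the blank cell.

Attach person 2nd person -ang → nguyaang.
aspect = perfective: zero marking, form stays nguyaang.
Attach tense past nga- → nganguyaang.
Nasal assimilation: no change.
Apply vowel deletion: nganguyaang → nganguyang.

nganguyang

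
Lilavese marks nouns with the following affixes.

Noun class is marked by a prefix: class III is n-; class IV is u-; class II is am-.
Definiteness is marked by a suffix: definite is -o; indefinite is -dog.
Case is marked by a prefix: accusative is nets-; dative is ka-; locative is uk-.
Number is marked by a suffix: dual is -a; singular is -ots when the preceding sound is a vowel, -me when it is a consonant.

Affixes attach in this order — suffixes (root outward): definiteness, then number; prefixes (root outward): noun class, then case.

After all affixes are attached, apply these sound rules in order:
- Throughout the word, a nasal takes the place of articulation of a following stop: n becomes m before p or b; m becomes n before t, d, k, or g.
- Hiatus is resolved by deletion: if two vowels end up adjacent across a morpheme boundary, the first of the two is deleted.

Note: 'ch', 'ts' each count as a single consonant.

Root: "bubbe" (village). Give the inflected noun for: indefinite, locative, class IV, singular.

Attach noun class class IV u- → ububbe.
Attach case locative uk- → ukububbe.
Attach definiteness indefinite -dog → ukububbedog.
Attach number singular -me (after consonant 'g') → ukububbedogme.
Nasal assimilation: no change.
Vowel deletion: no change.

ukububbedogme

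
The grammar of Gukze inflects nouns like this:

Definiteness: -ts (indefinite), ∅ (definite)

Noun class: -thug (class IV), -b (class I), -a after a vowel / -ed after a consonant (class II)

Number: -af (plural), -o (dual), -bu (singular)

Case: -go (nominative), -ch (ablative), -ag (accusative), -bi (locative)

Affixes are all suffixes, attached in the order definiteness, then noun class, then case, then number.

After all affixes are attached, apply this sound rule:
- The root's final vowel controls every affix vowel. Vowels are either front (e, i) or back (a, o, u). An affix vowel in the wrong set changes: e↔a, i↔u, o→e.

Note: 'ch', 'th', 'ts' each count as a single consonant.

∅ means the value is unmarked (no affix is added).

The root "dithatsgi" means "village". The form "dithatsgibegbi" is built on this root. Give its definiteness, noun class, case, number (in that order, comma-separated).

Segment: dithatsgi-b-ag-bu.
definiteness: ∅ → definite.
noun class: -b → class I.
case: -ag → accusative.
number: -bu → singular.

definite, class I, accusative, singular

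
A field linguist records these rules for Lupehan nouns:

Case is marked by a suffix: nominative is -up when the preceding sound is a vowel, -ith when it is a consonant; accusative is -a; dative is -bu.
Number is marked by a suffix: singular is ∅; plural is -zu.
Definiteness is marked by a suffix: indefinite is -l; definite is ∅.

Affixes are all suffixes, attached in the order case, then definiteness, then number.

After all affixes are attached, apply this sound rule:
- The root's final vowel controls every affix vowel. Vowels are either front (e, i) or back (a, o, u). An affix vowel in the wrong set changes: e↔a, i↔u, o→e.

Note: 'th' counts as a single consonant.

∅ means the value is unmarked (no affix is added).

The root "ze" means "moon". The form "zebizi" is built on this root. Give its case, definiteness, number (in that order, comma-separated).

dative, definite, plural

Segment: ze-bu-zu.
case: -bu → dative.
definiteness: ∅ → definite.
number: -zu → plural.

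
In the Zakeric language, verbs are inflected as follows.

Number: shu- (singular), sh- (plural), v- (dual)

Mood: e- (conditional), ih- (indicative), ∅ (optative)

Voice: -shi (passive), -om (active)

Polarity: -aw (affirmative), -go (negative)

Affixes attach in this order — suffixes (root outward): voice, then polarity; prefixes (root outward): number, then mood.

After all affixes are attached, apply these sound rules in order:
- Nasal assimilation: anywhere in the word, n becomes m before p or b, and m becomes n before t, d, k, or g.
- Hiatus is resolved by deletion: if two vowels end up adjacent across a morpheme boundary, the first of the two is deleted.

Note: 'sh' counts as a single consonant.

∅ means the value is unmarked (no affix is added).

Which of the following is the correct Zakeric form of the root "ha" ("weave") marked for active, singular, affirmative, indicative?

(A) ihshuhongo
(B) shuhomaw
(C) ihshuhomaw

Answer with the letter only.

Attach number singular shu- → shuha.
Attach mood indicative ih- → ihshuha.
Attach voice active -om → ihshuhaom.
Attach polarity affirmative -aw → ihshuhaomaw.
Nasal assimilation: no change.
Apply vowel deletion: ihshuhaomaw → ihshuhomaw.
So the correct form is ihshuhomaw, option (C).
(A) ihshuhongo is wrong: it uses negative instead of affirmative for polarity.
(B) shuhomaw is wrong: it uses optative instead of indicative for mood.

C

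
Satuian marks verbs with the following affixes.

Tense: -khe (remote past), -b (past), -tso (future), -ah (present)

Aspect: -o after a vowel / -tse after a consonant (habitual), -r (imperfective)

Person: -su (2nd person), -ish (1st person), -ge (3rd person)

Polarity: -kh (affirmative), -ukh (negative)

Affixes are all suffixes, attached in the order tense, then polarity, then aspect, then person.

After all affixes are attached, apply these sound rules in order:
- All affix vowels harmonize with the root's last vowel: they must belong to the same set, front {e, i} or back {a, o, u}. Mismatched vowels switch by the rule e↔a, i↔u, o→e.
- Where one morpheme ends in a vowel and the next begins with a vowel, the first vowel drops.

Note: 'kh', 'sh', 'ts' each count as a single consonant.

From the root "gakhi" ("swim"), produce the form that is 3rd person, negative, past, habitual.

gakhibikhtsege

Attach tense past -b → gakhib.
Attach polarity negative -ukh → gakhibukh.
Attach aspect habitual -tse (after consonant 'kh') → gakhibukhtse.
Attach person 3rd person -ge → gakhibukhtsege.
Apply vowel harmony: gakhibukhtsege → gakhibikhtsege.
Vowel deletion: no change.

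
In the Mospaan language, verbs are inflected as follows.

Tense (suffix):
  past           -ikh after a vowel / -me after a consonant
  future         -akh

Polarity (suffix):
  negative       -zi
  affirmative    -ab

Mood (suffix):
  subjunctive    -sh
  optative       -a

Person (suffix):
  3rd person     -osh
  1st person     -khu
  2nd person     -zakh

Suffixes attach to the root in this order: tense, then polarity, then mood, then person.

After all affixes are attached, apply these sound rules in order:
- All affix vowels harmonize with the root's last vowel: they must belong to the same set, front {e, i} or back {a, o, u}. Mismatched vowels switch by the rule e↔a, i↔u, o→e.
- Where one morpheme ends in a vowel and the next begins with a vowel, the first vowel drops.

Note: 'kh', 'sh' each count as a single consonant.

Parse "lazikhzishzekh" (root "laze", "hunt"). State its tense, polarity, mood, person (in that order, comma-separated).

past, negative, subjunctive, 2nd person

Segment: laze-ikh-zi-sh-zakh.
tense: -ikh/me → past.
polarity: -zi → negative.
mood: -sh → subjunctive.
person: -zakh → 2nd person.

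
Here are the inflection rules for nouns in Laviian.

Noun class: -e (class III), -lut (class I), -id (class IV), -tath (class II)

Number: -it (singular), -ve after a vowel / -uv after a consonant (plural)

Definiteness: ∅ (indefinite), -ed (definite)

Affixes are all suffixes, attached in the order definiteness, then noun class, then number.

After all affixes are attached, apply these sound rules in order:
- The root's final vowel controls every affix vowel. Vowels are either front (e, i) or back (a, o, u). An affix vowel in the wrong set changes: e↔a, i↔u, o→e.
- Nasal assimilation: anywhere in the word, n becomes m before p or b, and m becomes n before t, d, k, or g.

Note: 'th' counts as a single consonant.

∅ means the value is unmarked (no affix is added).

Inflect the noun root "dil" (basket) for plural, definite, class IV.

diledidiv

Attach definiteness definite -ed → diled.
Attach noun class class IV -id → diledid.
Attach number plural -uv (after consonant 'd') → dilediduv.
Apply vowel harmony: dilediduv → diledidiv.
Nasal assimilation: no change.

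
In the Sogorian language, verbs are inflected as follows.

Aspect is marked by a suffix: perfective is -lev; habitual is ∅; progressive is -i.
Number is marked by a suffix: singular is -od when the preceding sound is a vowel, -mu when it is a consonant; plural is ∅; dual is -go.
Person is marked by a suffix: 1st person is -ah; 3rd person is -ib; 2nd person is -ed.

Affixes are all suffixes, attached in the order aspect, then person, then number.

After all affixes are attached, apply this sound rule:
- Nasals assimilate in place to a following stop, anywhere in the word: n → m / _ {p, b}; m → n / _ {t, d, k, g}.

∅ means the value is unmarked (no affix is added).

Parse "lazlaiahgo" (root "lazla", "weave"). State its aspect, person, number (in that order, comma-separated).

progressive, 1st person, dual

Segment: lazla-i-ah-go.
aspect: -i → progressive.
person: -ah → 1st person.
number: -go → dual.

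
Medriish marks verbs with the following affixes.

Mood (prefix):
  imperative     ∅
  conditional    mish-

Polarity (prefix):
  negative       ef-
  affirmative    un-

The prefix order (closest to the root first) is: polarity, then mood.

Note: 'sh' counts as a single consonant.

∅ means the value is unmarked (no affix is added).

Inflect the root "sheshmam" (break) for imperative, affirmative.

Attach polarity affirmative un- → unsheshmam.
mood = imperative: zero marking, form stays unsheshmam.

unsheshmam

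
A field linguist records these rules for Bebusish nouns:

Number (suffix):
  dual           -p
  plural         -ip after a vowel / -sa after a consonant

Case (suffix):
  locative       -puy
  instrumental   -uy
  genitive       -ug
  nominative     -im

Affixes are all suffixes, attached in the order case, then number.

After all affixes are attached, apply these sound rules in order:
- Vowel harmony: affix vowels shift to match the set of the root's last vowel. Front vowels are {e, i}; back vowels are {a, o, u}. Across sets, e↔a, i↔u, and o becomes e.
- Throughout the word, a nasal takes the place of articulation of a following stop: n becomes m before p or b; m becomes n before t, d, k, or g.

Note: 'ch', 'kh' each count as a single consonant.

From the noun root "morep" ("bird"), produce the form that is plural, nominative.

Attach case nominative -im → morepim.
Attach number plural -sa (after consonant 'm') → morepimsa.
Apply vowel harmony: morepimsa → morepimse.
Nasal assimilation: no change.

morepimse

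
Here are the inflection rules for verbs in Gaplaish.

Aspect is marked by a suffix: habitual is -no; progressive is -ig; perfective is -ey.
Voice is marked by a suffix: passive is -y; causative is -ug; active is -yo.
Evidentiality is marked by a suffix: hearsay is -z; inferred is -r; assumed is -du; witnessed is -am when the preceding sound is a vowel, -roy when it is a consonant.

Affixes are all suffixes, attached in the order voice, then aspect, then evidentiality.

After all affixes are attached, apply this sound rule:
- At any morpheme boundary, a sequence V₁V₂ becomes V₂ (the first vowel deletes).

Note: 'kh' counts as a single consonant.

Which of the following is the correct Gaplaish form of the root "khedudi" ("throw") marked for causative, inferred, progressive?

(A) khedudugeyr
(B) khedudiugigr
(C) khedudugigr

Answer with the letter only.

C

Attach voice causative -ug → khedudiug.
Attach aspect progressive -ig → khedudiugig.
Attach evidentiality inferred -r → khedudiugigr.
Apply vowel deletion: khedudiugigr → khedudugigr.
So the correct form is khedudugigr, option (C).
(B) khedudiugigr is wrong: it fails to apply the sound rule(s).
(A) khedudugeyr is wrong: it uses perfective instead of progressive for aspect.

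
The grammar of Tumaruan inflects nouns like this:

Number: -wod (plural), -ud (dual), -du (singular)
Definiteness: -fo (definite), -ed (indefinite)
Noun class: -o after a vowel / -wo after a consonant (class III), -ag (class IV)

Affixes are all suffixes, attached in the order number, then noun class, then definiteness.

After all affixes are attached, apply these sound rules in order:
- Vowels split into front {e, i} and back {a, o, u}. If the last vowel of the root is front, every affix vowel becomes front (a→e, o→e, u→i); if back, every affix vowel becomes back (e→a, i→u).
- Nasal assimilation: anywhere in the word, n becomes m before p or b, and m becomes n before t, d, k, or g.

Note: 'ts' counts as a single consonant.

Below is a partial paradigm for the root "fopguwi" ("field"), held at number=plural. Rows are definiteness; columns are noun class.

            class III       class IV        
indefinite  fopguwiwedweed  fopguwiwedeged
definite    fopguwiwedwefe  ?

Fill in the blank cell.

fopguwiwedegfe

Attach number plural -wod → fopguwiwod.
Attach noun class class IV -ag → fopguwiwodag.
Attach definiteness definite -fo → fopguwiwodagfo.
Apply vowel harmony: fopguwiwodagfo → fopguwiwedegfe.
Nasal assimilation: no change.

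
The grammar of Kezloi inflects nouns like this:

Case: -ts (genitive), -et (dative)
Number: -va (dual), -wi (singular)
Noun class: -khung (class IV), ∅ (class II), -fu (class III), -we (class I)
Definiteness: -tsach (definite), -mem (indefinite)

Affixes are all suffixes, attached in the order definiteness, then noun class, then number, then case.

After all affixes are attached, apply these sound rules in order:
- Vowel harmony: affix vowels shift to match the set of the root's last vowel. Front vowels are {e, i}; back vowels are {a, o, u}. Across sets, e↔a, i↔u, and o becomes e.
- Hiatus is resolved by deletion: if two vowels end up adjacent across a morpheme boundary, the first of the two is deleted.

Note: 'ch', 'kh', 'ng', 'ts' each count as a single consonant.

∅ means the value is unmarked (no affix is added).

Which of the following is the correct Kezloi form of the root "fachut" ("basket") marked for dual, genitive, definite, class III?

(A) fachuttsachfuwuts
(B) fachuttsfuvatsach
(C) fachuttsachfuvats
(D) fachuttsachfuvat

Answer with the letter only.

C

Attach definiteness definite -tsach → fachuttsach.
Attach noun class class III -fu → fachuttsachfu.
Attach number dual -va → fachuttsachfuva.
Attach case genitive -ts → fachuttsachfuvats.
Vowel harmony: no change.
Vowel deletion: no change.
So the correct form is fachuttsachfuvats, option (C).
(A) fachuttsachfuwuts is wrong: it uses singular instead of dual for number.
(D) fachuttsachfuvat is wrong: it uses dative instead of genitive for case.
(B) fachuttsfuvatsach is wrong: it has the affixes in the wrong order.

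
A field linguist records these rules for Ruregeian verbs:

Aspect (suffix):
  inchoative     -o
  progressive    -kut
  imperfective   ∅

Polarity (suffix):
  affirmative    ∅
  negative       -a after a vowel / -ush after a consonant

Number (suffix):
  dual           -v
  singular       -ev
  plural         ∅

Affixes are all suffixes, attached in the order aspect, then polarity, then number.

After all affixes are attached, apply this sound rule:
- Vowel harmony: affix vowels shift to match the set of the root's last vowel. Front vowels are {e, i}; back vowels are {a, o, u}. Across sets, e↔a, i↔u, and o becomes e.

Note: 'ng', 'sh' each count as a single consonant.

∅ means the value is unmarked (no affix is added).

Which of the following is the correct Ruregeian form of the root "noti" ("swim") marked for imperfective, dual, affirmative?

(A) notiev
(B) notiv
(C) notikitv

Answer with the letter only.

aspect = imperfective: zero marking, form stays noti.
polarity = affirmative: zero marking, form stays noti.
Attach number dual -v → notiv.
Vowel harmony: no change.
So the correct form is notiv, option (B).
(A) notiev is wrong: it uses inchoative instead of imperfective for aspect.
(C) notikitv is wrong: it uses progressive instead of imperfective for aspect.

B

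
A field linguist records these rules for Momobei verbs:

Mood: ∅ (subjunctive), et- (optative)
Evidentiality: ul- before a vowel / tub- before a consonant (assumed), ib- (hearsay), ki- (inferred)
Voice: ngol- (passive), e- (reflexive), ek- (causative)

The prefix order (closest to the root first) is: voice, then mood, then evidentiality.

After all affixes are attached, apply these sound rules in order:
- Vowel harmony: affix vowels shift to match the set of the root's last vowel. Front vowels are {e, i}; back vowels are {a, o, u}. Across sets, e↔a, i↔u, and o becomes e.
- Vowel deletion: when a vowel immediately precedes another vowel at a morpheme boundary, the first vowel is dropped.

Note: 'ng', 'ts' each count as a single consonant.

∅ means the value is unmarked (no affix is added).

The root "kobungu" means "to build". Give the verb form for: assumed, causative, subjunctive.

ulakkobungu

Attach voice causative ek- → ekkobungu.
mood = subjunctive: zero marking, form stays ekkobungu.
Attach evidentiality assumed ul- (before vowel 'e') → ulekkobungu.
Apply vowel harmony: ulekkobungu → ulakkobungu.
Vowel deletion: no change.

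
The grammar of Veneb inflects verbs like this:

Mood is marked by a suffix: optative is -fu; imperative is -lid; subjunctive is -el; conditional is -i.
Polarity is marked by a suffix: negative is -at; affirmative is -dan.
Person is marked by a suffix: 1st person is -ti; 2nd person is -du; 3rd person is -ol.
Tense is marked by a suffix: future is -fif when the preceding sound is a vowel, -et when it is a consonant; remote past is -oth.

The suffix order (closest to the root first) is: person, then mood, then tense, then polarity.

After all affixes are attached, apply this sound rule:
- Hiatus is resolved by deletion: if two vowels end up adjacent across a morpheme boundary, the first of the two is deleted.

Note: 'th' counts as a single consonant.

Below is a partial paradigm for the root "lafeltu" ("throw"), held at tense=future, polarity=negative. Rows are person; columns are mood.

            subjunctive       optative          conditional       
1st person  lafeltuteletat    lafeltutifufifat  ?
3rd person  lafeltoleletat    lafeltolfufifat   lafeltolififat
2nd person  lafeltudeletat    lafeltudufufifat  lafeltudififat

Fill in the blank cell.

lafeltutififat

Attach person 1st person -ti → lafeltuti.
Attach mood conditional -i → lafeltutii.
Attach tense future -fif (after vowel 'i') → lafeltutiifif.
Attach polarity negative -at → lafeltutiififat.
Apply vowel deletion: lafeltutiififat → lafeltutififat.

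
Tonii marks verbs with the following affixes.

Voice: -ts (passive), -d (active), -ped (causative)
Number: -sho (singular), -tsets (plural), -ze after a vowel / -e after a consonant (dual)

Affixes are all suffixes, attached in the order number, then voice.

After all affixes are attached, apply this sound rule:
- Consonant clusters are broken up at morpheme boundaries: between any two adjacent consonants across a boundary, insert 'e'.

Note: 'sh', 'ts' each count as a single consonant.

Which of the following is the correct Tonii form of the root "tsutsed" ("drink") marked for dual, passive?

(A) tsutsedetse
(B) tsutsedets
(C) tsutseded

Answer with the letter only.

B

Attach number dual -e (after consonant 'd') → tsutsede.
Attach voice passive -ts → tsutsedets.
Epenthesis: no change.
So the correct form is tsutsedets, option (B).
(A) tsutsedetse is wrong: it has the affixes in the wrong order.
(C) tsutseded is wrong: it uses active instead of passive for voice.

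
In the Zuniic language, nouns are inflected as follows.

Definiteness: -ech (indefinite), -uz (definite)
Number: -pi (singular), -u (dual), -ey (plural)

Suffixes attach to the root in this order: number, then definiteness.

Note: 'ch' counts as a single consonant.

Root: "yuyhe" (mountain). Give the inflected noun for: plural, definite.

Attach number plural -ey → yuyheey.
Attach definiteness definite -uz → yuyheeyuz.

yuyheeyuz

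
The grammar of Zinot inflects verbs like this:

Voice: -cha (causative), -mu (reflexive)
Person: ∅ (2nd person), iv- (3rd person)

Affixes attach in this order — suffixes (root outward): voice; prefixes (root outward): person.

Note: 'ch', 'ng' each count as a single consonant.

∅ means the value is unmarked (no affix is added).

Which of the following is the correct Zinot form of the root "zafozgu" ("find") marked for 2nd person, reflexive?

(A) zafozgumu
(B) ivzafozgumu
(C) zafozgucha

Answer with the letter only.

A

person = 2nd person: zero marking, form stays zafozgu.
Attach voice reflexive -mu → zafozgumu.
So the correct form is zafozgumu, option (A).
(B) ivzafozgumu is wrong: it uses 3rd person instead of 2nd person for person.
(C) zafozgucha is wrong: it uses causative instead of reflexive for voice.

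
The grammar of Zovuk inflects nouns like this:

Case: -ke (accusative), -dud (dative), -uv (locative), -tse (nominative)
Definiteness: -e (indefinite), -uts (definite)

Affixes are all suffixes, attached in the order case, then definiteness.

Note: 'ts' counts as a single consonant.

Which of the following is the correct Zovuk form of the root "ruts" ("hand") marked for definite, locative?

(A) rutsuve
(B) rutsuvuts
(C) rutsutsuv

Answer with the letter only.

B

Attach case locative -uv → rutsuv.
Attach definiteness definite -uts → rutsuvuts.
So the correct form is rutsuvuts, option (B).
(A) rutsuve is wrong: it uses indefinite instead of definite for definiteness.
(C) rutsutsuv is wrong: it has the affixes in the wrong order.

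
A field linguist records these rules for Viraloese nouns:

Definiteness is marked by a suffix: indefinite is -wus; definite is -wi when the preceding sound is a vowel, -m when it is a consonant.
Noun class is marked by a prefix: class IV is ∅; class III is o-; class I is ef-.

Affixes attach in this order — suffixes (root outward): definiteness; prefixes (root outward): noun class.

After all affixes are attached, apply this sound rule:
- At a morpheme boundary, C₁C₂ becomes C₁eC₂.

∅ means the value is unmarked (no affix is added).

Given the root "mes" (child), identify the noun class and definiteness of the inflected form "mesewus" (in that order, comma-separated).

Segment: mes-wus.
noun class: ∅ → class IV.
definiteness: -wus → indefinite.

class IV, indefinite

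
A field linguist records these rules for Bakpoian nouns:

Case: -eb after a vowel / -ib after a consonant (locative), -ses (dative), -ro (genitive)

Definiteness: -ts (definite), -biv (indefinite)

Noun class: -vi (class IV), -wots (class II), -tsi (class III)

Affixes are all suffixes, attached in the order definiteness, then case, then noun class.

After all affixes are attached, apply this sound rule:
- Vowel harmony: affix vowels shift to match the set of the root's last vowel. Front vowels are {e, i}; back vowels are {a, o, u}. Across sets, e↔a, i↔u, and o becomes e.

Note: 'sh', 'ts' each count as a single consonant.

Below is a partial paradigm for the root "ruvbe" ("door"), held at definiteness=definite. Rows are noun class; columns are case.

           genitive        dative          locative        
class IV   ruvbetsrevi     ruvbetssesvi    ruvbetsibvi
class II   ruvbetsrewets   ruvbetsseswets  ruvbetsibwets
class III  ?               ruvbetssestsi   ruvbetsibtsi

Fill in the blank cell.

ruvbetsretsi

Attach definiteness definite -ts → ruvbets.
Attach case genitive -ro → ruvbetsro.
Attach noun class class III -tsi → ruvbetsrotsi.
Apply vowel harmony: ruvbetsrotsi → ruvbetsretsi.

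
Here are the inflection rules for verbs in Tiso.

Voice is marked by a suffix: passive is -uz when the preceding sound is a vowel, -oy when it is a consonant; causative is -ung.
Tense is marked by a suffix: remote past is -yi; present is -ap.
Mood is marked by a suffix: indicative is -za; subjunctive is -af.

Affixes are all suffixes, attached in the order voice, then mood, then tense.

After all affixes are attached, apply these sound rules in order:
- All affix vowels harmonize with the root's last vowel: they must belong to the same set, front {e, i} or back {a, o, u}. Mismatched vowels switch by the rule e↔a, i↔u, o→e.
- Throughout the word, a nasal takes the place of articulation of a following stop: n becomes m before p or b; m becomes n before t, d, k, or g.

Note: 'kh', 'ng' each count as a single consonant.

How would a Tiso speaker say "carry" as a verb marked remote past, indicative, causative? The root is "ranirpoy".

Attach voice causative -ung → ranirpoyung.
Attach mood indicative -za → ranirpoyungza.
Attach tense remote past -yi → ranirpoyungzayi.
Apply vowel harmony: ranirpoyungzayi → ranirpoyungzayu.
Nasal assimilation: no change.

ranirpoyungzayu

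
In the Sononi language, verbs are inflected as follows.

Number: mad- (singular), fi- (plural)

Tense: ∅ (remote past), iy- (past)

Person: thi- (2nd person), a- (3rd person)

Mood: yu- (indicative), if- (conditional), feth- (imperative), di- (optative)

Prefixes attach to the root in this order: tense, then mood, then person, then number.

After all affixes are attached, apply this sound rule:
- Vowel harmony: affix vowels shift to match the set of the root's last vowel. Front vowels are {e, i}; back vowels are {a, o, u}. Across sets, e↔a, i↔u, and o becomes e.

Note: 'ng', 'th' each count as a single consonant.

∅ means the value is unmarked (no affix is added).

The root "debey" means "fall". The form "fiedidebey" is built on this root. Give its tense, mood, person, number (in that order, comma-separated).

remote past, optative, 3rd person, plural

Segment: fi-a-di-debey.
tense: ∅ → remote past.
mood: di- → optative.
person: a- → 3rd person.
number: fi- → plural.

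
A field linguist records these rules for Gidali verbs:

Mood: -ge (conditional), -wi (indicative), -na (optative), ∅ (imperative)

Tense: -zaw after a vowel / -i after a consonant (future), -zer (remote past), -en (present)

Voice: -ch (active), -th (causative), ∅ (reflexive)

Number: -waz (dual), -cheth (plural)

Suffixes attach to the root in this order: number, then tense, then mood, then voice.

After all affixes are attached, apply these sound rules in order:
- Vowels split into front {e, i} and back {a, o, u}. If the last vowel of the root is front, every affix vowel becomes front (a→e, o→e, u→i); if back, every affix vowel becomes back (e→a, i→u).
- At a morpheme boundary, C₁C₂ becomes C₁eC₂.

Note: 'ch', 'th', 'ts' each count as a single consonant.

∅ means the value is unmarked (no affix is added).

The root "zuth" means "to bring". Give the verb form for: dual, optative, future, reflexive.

zuthewazuna

Attach number dual -waz → zuthwaz.
Attach tense future -i (after consonant 'z') → zuthwazi.
Attach mood optative -na → zuthwazina.
voice = reflexive: zero marking, form stays zuthwazina.
Apply vowel harmony: zuthwazina → zuthwazuna.
Apply epenthesis: zuthwazuna → zuthewazuna.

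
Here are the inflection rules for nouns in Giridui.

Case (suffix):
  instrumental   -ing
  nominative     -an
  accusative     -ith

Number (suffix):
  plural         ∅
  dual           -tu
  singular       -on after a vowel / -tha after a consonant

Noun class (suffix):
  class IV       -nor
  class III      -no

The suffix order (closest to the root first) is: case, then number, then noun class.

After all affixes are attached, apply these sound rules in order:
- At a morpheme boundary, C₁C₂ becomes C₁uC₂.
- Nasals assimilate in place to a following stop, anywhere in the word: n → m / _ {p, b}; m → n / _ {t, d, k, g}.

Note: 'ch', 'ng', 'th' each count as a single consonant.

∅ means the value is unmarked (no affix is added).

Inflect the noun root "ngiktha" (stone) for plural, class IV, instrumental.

Attach case instrumental -ing → ngikthaing.
number = plural: zero marking, form stays ngikthaing.
Attach noun class class IV -nor → ngikthaingnor.
Apply epenthesis: ngikthaingnor → ngikthaingunor.
Nasal assimilation: no change.

ngikthaingunor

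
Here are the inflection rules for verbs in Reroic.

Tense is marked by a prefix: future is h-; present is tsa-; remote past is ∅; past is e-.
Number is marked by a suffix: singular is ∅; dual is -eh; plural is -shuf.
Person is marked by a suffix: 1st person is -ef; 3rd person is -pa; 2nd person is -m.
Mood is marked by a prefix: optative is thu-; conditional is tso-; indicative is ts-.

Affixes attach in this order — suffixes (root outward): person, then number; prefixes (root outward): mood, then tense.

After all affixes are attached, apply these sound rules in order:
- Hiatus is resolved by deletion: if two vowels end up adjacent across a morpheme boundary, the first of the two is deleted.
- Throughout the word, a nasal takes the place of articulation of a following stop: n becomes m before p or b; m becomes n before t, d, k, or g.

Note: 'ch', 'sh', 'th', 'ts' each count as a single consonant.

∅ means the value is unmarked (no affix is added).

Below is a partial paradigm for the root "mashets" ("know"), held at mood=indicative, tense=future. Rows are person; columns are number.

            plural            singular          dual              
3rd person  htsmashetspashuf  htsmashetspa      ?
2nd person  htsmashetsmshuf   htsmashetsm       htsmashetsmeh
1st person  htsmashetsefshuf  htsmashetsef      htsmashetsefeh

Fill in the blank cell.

htsmashetspeh

Attach person 3rd person -pa → mashetspa.
Attach mood indicative ts- → tsmashetspa.
Attach tense future h- → htsmashetspa.
Attach number dual -eh → htsmashetspaeh.
Apply vowel deletion: htsmashetspaeh → htsmashetspeh.
Nasal assimilation: no change.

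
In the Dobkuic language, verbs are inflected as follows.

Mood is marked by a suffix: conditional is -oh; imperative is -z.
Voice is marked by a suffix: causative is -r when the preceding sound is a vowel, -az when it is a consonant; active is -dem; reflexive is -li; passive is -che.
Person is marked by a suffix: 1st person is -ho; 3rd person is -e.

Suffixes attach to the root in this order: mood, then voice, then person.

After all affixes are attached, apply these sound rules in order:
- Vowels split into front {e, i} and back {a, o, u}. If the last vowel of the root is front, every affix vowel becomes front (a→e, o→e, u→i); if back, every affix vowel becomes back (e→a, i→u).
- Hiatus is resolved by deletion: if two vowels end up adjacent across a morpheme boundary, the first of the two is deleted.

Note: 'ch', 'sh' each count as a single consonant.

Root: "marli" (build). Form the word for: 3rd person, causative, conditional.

Attach mood conditional -oh → marlioh.
Attach voice causative -az (after consonant 'h') → marliohaz.
Attach person 3rd person -e → marliohaze.
Apply vowel harmony: marliohaze → marlieheze.
Apply vowel deletion: marlieheze → marleheze.

marleheze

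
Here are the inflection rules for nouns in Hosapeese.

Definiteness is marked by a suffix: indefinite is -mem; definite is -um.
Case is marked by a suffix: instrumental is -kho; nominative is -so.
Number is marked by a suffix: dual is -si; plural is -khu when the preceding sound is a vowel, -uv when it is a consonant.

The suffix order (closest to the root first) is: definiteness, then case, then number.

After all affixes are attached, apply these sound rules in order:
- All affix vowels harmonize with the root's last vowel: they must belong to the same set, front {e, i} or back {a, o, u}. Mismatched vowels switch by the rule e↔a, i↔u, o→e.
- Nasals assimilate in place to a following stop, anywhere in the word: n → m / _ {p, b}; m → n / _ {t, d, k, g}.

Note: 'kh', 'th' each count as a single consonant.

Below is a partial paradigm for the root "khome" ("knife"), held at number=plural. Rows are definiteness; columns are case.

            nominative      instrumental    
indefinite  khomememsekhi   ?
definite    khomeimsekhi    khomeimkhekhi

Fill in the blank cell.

khomememkhekhi

Attach definiteness indefinite -mem → khomemem.
Attach case instrumental -kho → khomememkho.
Attach number plural -khu (after vowel 'o') → khomememkhokhu.
Apply vowel harmony: khomememkhokhu → khomememkhekhi.
Nasal assimilation: no change.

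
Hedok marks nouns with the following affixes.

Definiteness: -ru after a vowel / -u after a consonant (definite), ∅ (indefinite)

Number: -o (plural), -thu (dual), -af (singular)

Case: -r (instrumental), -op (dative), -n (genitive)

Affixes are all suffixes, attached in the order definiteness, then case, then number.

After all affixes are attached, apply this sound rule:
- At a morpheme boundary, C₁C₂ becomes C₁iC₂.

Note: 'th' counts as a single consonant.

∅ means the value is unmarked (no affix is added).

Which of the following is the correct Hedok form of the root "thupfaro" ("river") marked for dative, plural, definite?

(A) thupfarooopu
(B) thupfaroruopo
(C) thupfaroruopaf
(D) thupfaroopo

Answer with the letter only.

B

Attach definiteness definite -ru (after vowel 'o') → thupfaroru.
Attach case dative -op → thupfaroruop.
Attach number plural -o → thupfaroruopo.
Epenthesis: no change.
So the correct form is thupfaroruopo, option (B).
(A) thupfarooopu is wrong: it has the affixes in the wrong order.
(C) thupfaroruopaf is wrong: it uses singular instead of plural for number.
(D) thupfaroopo is wrong: it uses indefinite instead of definite for definiteness.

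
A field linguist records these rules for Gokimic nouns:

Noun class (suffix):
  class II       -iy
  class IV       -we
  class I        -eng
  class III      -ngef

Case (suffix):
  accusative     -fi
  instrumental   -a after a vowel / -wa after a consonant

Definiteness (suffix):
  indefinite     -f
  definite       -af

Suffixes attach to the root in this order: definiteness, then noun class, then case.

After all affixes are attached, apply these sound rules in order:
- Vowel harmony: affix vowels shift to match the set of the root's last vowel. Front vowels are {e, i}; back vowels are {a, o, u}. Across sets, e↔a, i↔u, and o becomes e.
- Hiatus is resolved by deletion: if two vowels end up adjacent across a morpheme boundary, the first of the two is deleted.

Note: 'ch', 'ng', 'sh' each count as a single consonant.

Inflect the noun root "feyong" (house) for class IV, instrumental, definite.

feyongafwa

Attach definiteness definite -af → feyongaf.
Attach noun class class IV -we → feyongafwe.
Attach case instrumental -a (after vowel 'e') → feyongafwea.
Apply vowel harmony: feyongafwea → feyongafwaa.
Apply vowel deletion: feyongafwaa → feyongafwa.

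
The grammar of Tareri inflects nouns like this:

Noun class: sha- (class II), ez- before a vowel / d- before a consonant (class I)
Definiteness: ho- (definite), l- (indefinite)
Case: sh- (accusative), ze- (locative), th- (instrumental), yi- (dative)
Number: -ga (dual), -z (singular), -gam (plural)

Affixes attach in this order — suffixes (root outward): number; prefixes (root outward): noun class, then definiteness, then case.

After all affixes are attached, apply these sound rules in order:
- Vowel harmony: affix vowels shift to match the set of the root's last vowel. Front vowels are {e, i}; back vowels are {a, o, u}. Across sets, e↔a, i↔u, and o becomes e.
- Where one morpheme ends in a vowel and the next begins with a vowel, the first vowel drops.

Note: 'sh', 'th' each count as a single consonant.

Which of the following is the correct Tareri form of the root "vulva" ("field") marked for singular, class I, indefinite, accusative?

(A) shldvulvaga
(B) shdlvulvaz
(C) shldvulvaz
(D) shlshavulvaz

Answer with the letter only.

C

Attach number singular -z → vulvaz.
Attach noun class class I d- (before consonant 'v') → dvulvaz.
Attach definiteness indefinite l- → ldvulvaz.
Attach case accusative sh- → shldvulvaz.
Vowel harmony: no change.
Vowel deletion: no change.
So the correct form is shldvulvaz, option (C).
(A) shldvulvaga is wrong: it uses dual instead of singular for number.
(B) shdlvulvaz is wrong: it has the affixes in the wrong order.
(D) shlshavulvaz is wrong: it uses class II instead of class I for noun class.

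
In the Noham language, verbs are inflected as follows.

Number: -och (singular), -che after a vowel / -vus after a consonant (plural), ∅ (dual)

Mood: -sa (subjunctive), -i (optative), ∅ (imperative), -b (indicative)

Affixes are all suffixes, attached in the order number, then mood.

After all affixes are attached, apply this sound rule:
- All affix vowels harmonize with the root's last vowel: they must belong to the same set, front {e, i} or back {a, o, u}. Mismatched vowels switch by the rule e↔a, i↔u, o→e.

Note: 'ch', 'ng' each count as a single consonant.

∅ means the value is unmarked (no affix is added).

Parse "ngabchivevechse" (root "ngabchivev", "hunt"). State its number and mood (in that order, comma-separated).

Segment: ngabchivev-och-sa.
number: -och → singular.
mood: -sa → subjunctive.

singular, subjunctive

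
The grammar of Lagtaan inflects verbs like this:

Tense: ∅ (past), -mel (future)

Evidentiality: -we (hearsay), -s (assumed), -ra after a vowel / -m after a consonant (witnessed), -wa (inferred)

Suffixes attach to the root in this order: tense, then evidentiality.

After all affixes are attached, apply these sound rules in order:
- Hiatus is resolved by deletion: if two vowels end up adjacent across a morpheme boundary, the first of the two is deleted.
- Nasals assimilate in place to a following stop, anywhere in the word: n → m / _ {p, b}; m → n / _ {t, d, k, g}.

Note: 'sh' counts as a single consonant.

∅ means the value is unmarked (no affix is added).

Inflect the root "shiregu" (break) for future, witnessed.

shiregumelm

Attach tense future -mel → shiregumel.
Attach evidentiality witnessed -m (after consonant 'l') → shiregumelm.
Vowel deletion: no change.
Nasal assimilation: no change.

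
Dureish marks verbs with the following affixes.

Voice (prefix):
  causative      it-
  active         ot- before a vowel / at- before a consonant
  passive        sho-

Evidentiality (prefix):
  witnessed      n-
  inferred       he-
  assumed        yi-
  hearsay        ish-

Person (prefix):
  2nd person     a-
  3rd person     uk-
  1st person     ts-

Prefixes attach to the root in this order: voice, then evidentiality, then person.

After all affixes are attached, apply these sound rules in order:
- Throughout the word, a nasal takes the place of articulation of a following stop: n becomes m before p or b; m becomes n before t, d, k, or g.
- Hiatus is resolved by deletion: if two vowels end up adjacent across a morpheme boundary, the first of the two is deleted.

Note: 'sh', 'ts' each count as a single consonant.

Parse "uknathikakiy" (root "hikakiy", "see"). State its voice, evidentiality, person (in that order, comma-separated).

active, witnessed, 3rd person

Segment: uk-n-at-hikakiy.
voice: ot/at- → active.
evidentiality: n- → witnessed.
person: uk- → 3rd person.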